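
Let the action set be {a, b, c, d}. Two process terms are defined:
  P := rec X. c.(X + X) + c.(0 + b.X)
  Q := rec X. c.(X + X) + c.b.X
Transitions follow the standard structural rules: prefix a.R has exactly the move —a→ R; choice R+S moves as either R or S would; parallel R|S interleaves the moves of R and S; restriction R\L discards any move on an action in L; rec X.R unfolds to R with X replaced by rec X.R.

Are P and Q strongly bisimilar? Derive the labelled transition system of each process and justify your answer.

P ~ Q

Reachable graph of P (3 states):
  s0 = rec X. c.(X + X) + c.(0 + b.X) → =c=> s1, =c=> s2
  s1 = (rec X. c.(X + X) + c.(0 + b.X)) + (rec X. c.(X + X) + c.(0 + b.X)) → =c=> s1, =c=> s2
  s2 = 0 + b.(rec X. c.(X + X) + c.(0 + b.X)) → =b=> s0
Reachable graph of Q (3 states):
  t0 = rec X. c.(X + X) + c.b.X → =c=> t1, =c=> t2
  t1 = (rec X. c.(X + X) + c.b.X) + (rec X. c.(X + X) + c.b.X) → =c=> t1, =c=> t2
  t2 = b.(rec X. c.(X + X) + c.b.X) → =b=> t0
Coarsest stable partition (strong bisimilarity classes):
  B0 = {s0, s1, t0, t1}
  B1 = {s2, t2}
s0 ∈ B0, t0 ∈ B0 → same block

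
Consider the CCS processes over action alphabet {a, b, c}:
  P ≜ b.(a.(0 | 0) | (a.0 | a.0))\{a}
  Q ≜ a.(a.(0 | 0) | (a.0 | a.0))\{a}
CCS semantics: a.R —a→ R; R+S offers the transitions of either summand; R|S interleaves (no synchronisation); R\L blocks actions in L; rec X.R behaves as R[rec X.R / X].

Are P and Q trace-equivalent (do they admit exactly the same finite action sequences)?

NO — witness ⟨b⟩

P's transition system — 2 states:
  u0 = b.(a.(0 | 0) | (a.0 | a.0))\{a} has moves --b--▸ u1
  u1 = (a.(0 | 0) | (a.0 | a.0))\{a} has moves ∅
Q's transition system — 2 states:
  v0 = a.(a.(0 | 0) | (a.0 | a.0))\{a} has moves --a--▸ v1
  v1 = (a.(0 | 0) | (a.0 | a.0))\{a} has moves ∅
Trace ⟨b⟩ through P, begin at {u0}:
  after b @ step 1: {u1}
  ✓ P
Trace ⟨b⟩ through Q, begin at {v0}:
  after b @ step 1: ∅ (Q stuck)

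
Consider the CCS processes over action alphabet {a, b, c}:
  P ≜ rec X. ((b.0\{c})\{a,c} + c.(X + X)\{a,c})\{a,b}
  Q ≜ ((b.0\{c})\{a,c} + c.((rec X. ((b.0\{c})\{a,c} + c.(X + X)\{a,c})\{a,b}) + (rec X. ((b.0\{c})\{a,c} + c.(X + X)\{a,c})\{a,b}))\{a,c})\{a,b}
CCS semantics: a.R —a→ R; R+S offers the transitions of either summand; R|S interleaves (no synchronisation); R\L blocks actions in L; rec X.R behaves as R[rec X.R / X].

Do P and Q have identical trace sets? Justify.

P's transition system — 2 states:
  u0 = rec X. ((b.0\{c})\{a,c} + c.(X + X)\{a,c})\{a,b} has moves =c=> u1
  u1 = ((rec X. ((b.0\{c})\{a,c} + c.(X + X)\{a,c})\{a,b}) + (rec X. ((b.0\{c})\{a,c} + c.(X + X)\{a,c})\{a,b}))\{a,c}\{a,b} has moves deadlocked
Q's transition system — 2 states:
  v0 = ((b.0\{c})\{a,c} + c.((rec X. ((b.0\{c})\{a,c} + c.(X + X)\{a,c})\{a,b}) + (rec X. ((b.0\{c})\{a,c} + c.(X + X)\{a,c})\{a,b}))\{a,c})\{a,b} has moves =c=> v1
  v1 = ((rec X. ((b.0\{c})\{a,c} + c.(X + X)\{a,c})\{a,b}) + (rec X. ((b.0\{c})\{a,c} + c.(X + X)\{a,c})\{a,b}))\{a,c}\{a,b} has moves deadlocked
Coarsest stable partition (strong bisimilarity classes):
  B0 = {u0, v0}
  B1 = {u1, v1}
u0 ∈ B0, v0 ∈ B0 → same block
Bisimilar ⇒ trace-equivalent.

traces(P) = traces(Q)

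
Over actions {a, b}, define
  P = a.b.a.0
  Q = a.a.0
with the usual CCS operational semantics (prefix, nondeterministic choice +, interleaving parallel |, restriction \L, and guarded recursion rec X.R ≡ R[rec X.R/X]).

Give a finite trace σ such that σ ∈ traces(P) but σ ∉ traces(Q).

Reachable graph of P (4 states):
  m0 = a.b.a.0 has moves --a--▸ m1
  m1 = b.a.0 has moves --b--▸ m2
  m2 = a.0 has moves --a--▸ m3
  m3 = 0 has moves deadlocked
Reachable graph of Q (3 states):
  n0 = a.a.0 has moves --a--▸ n1
  n1 = a.0 has moves --a--▸ n2
  n2 = 0 has moves deadlocked
Trace ⟨ab⟩ through P, begin at {m0}:
  step 1 (a): {m1}
  step 2 (b): {m2}
  ✓ P
Trace ⟨ab⟩ through Q, begin at {n0}:
  step 1 (a): {n1}
  step 2 (b): ∅ (Q stuck)

ab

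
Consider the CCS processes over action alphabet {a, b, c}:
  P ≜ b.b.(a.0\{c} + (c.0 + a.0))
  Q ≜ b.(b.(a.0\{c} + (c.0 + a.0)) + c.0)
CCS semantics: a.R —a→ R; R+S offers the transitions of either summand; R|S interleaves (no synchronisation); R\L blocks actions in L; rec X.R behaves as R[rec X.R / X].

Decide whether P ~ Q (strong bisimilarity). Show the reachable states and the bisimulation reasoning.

LTS(P): 5 reachable states
  u0 = b.b.(a.0\{c} + (c.0 + a.0)) ⊢ -b-> u1
  u1 = b.(a.0\{c} + (c.0 + a.0)) ⊢ -b-> u2
  u2 = a.0\{c} + (c.0 + a.0) ⊢ -a-> u3, -a-> u4, -c-> u3
  u3 = 0 ⊢ deadlocked
  u4 = 0\{c} ⊢ deadlocked
LTS(Q): 5 reachable states
  v0 = b.(b.(a.0\{c} + (c.0 + a.0)) + c.0) ⊢ -b-> v1
  v1 = b.(a.0\{c} + (c.0 + a.0)) + c.0 ⊢ -b-> v2, -c-> v3
  v2 = a.0\{c} + (c.0 + a.0) ⊢ -a-> v3, -a-> v4, -c-> v3
  v3 = 0 ⊢ deadlocked
  v4 = 0\{c} ⊢ deadlocked
Bisimilarity quotient blocks:
  B0 = {u0}
  B1 = {u1}
  B2 = {u2, v2}
  B3 = {u3, u4, v3, v4}
  B4 = {v0}
  B5 = {v1}
u0 ∈ B0, v0 ∈ B4 → different blocks

not bisimilar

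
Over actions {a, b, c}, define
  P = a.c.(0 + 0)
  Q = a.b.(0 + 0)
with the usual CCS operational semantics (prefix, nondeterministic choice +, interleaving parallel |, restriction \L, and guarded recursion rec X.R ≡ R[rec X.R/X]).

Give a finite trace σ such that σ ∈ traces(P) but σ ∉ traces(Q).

Reachable graph of P (3 states):
  s0 = a.c.(0 + 0) | ··a··> s1
  s1 = c.(0 + 0) | ··c··> s2
  s2 = 0 + 0 | ∅
Reachable graph of Q (3 states):
  t0 = a.b.(0 + 0) | ··a··> t1
  t1 = b.(0 + 0) | ··b··> t2
  t2 = 0 + 0 | ∅
Trace ⟨ac⟩ through P, begin at {s0}:
  [1] a ⇒ {s1}
  [2] c ⇒ {s2}
  — P admits the full trace.
Trace ⟨ac⟩ through Q, begin at {t0}:
  [1] a ⇒ {t1}
  [2] c ⇒ ∅  — Q cannot continue

ac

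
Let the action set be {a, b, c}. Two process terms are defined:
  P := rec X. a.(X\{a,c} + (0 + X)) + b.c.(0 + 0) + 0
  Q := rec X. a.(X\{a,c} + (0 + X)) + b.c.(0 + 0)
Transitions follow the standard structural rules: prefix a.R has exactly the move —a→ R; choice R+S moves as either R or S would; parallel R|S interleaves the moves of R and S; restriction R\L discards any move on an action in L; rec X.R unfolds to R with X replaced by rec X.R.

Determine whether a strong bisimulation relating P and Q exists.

P ~ Q

LTS(P): 5 reachable states
  m0 = rec X. a.(X\{a,c} + (0 + X)) + b.c.(0 + 0) + 0 has moves ··a··> m1, ··b··> m2
  m1 = (rec X. a.(X\{a,c} + (0 + X)) + b.c.(0 + 0) + 0)\{a,c} + (0 + (rec X. a.(X\{a,c} + (0 + X)) + b.c.(0 + 0) + 0)) has moves ··a··> m1, ··b··> m2, ··b··> m3
  m2 = c.(0 + 0) has moves ··c··> m4
  m3 = (c.(0 + 0))\{a,c} has moves ∅
  m4 = 0 + 0 has moves ∅
LTS(Q): 5 reachable states
  n0 = rec X. a.(X\{a,c} + (0 + X)) + b.c.(0 + 0) has moves ··a··> n1, ··b··> n2
  n1 = (rec X. a.(X\{a,c} + (0 + X)) + b.c.(0 + 0))\{a,c} + (0 + (rec X. a.(X\{a,c} + (0 + X)) + b.c.(0 + 0))) has moves ··a··> n1, ··b··> n2, ··b··> n3
  n2 = c.(0 + 0) has moves ··c··> n4
  n3 = (c.(0 + 0))\{a,c} has moves ∅
  n4 = 0 + 0 has moves ∅
Bisimilarity quotient blocks:
  B0 = {m0, n0}
  B1 = {m1, n1}
  B2 = {m3, m4, n3, n4}
  B3 = {m2, n2}
m0 ∈ B0, n0 ∈ B0 → same block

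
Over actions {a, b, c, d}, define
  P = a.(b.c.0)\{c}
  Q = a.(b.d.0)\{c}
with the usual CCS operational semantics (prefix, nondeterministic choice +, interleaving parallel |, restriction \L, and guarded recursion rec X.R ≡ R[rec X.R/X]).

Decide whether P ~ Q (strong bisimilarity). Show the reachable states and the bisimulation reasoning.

NO

P's transition system — 3 states:
  p0 = a.(b.c.0)\{c} :: --a--▸ p1
  p1 = (b.c.0)\{c} :: --b--▸ p2
  p2 = (c.0)\{c} :: ∅
Q's transition system — 4 states:
  q0 = a.(b.d.0)\{c} :: --a--▸ q1
  q1 = (b.d.0)\{c} :: --b--▸ q2
  q2 = (d.0)\{c} :: --d--▸ q3
  q3 = 0\{c} :: ∅
Bisimilarity quotient blocks:
  B0 = {p0}
  B1 = {p1}
  B2 = {p2, q3}
  B3 = {q0}
  B4 = {q1}
  B5 = {q2}
p0 ∈ B0, q0 ∈ B3 → different blocks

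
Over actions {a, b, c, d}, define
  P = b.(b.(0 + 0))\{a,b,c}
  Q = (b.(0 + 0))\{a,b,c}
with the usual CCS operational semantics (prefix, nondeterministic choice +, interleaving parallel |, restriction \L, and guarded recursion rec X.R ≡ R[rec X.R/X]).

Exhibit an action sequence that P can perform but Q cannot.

b

P's transition system — 2 states:
  s0 = b.(b.(0 + 0))\{a,b,c} → =b=> s1
  s1 = (b.(0 + 0))\{a,b,c} → ∅
Q's transition system — 1 states:
  t0 = (b.(0 + 0))\{a,b,c} → ∅
Run σ = ⟨b⟩ on P: start {s0}
  after b @ step 1: {s1}
  ✓ P
Run σ = ⟨b⟩ on Q: start {t0}
  after b @ step 1: ∅ (Q stuck)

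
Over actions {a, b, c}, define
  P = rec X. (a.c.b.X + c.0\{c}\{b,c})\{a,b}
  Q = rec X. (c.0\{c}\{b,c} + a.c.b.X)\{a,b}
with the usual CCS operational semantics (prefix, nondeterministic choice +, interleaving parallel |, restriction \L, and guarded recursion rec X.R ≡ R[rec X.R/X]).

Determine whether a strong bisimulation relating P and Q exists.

LTS(P): 2 reachable states
  s0 = rec X. (a.c.b.X + c.0\{c}\{b,c})\{a,b} | —c→ s1
  s1 = 0\{c}\{b,c}\{a,b} | ∅
LTS(Q): 2 reachable states
  t0 = rec X. (c.0\{c}\{b,c} + a.c.b.X)\{a,b} | —c→ t1
  t1 = 0\{c}\{b,c}\{a,b} | ∅
Partition-refinement fixed point:
  B0 = {s0, t0}
  B1 = {s1, t1}
s0 ∈ B0, t0 ∈ B0 → same block

P ~ Q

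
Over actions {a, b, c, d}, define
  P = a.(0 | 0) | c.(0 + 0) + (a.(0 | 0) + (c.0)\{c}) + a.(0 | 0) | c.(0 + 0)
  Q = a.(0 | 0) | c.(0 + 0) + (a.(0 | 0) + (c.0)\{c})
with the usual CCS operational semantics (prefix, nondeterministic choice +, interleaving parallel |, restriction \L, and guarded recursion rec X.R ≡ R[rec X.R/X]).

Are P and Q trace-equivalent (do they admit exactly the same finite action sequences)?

LTS(P): 5 reachable states
  s0 = a.(0 | 0) | c.(0 + 0) + (a.(0 | 0) + (c.0)\{c}) + a.(0 | 0) | c.(0 + 0) → ··a··> s1, ··a··> s2, ··c··> s3
  s1 = 0 | 0 → ·
  s2 = 0 | 0 | c.(0 + 0) → ··c··> s4
  s3 = a.(0 | 0) | (0 + 0) → ··a··> s4
  s4 = 0 | 0 | (0 + 0) → ·
LTS(Q): 5 reachable states
  t0 = a.(0 | 0) | c.(0 + 0) + (a.(0 | 0) + (c.0)\{c}) → ··a··> t1, ··a··> t2, ··c··> t3
  t1 = 0 | 0 → ·
  t2 = 0 | 0 | c.(0 + 0) → ··c··> t4
  t3 = a.(0 | 0) | (0 + 0) → ··a··> t4
  t4 = 0 | 0 | (0 + 0) → ·
Coarsest stable partition (strong bisimilarity classes):
  B0 = {s0, t0}
  B1 = {s2, t2}
  B2 = {s1, s4, t1, t4}
  B3 = {s3, t3}
s0 ∈ B0, t0 ∈ B0 → same block
Bisimilar ⇒ trace-equivalent.

trace-equivalent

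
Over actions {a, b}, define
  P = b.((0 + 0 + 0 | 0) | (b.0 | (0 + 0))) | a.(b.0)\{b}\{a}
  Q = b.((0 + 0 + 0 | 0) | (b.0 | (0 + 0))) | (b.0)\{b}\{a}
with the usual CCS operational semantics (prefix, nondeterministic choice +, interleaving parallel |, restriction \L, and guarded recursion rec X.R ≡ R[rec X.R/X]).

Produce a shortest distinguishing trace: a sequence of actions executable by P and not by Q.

a

P's transition system — 6 states:
  s0 = b.((0 + 0 + 0 | 0) | (b.0 | (0 + 0))) | a.(b.0)\{b}\{a} ⊢ =a=> s1, =b=> s2
  s1 = b.((0 + 0 + 0 | 0) | (b.0 | (0 + 0))) | (b.0)\{b}\{a} ⊢ =b=> s3
  s2 = (0 + 0 + 0 | 0) | (b.0 | (0 + 0)) | a.(b.0)\{b}\{a} ⊢ =a=> s3, =b=> s4
  s3 = (0 + 0 + 0 | 0) | (b.0 | (0 + 0)) | (b.0)\{b}\{a} ⊢ =b=> s5
  s4 = (0 + 0 + 0 | 0) | (0 | (0 + 0)) | a.(b.0)\{b}\{a} ⊢ =a=> s5
  s5 = (0 + 0 + 0 | 0) | (0 | (0 + 0)) | (b.0)\{b}\{a} ⊢ (no moves)
Q's transition system — 3 states:
  t0 = b.((0 + 0 + 0 | 0) | (b.0 | (0 + 0))) | (b.0)\{b}\{a} ⊢ =b=> t1
  t1 = (0 + 0 + 0 | 0) | (b.0 | (0 + 0)) | (b.0)\{b}\{a} ⊢ =b=> t2
  t2 = (0 + 0 + 0 | 0) | (0 | (0 + 0)) | (b.0)\{b}\{a} ⊢ (no moves)
Run σ = ⟨a⟩ on P: start {s0}
  after a @ step 1: {s1}
  ✓ P
Run σ = ⟨a⟩ on Q: start {t0}
  after a @ step 1: ∅ (Q stuck)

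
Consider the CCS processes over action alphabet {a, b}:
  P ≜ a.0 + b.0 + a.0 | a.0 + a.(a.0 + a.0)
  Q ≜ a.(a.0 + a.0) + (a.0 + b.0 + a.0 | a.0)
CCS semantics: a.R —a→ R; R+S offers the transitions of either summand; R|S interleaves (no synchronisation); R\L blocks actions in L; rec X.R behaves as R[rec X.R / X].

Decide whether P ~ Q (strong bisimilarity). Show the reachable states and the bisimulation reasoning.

LTS(P): 6 reachable states
  m0 = a.0 + b.0 + a.0 | a.0 + a.(a.0 + a.0) → --a--▸ m1, --a--▸ m2, --a--▸ m3, --a--▸ m4, --b--▸ m1
  m1 = 0 → stopped
  m2 = 0 | a.0 → --a--▸ m5
  m3 = a.0 + a.0 → --a--▸ m1
  m4 = a.0 | 0 → --a--▸ m5
  m5 = 0 | 0 → stopped
LTS(Q): 6 reachable states
  n0 = a.(a.0 + a.0) + (a.0 + b.0 + a.0 | a.0) → --a--▸ n1, --a--▸ n2, --a--▸ n3, --a--▸ n4, --b--▸ n1
  n1 = 0 → stopped
  n2 = 0 | a.0 → --a--▸ n5
  n3 = a.0 + a.0 → --a--▸ n1
  n4 = a.0 | 0 → --a--▸ n5
  n5 = 0 | 0 → stopped
Coarsest stable partition (strong bisimilarity classes):
  B0 = {m0, n0}
  B1 = {m1, m5, n1, n5}
  B2 = {m2, m3, m4, n2, n3, n4}
m0 ∈ B0, n0 ∈ B0 → same block

YES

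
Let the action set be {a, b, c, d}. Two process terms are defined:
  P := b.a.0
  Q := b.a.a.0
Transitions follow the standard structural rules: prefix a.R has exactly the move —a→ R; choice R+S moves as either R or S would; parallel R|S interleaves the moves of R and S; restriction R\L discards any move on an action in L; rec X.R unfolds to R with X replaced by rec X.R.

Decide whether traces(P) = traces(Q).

trace-distinct — witness ⟨baa⟩

Reachable graph of P (3 states):
  m0 = b.a.0 | --b--▸ m1
  m1 = a.0 | --a--▸ m2
  m2 = 0 | deadlocked
Reachable graph of Q (4 states):
  n0 = b.a.a.0 | --b--▸ n1
  n1 = a.a.0 | --a--▸ n2
  n2 = a.0 | --a--▸ n3
  n3 = 0 | deadlocked
Run σ = ⟨baa⟩ on Q: start {n0}
  after b @ step 1: {n1}
  after a @ step 2: {n2}
  after a @ step 3: {n3}
  Q completes σ.
Run σ = ⟨baa⟩ on P: start {m0}
  after b @ step 1: {m1}
  after a @ step 2: {m2}
  after a @ step 3: ∅  — P cannot continue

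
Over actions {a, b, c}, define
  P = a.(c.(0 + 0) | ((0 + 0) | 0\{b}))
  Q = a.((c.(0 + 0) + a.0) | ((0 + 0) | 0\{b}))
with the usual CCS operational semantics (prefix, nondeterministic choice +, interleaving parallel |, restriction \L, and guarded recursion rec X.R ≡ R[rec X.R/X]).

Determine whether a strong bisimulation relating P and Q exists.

not bisimilar

LTS(P): 3 reachable states
  p0 = a.(c.(0 + 0) | ((0 + 0) | 0\{b})) has moves ··a··> p1
  p1 = c.(0 + 0) | ((0 + 0) | 0\{b}) has moves ··c··> p2
  p2 = (0 + 0) | ((0 + 0) | 0\{b}) has moves (no moves)
LTS(Q): 4 reachable states
  q0 = a.((c.(0 + 0) + a.0) | ((0 + 0) | 0\{b})) has moves ··a··> q1
  q1 = (c.(0 + 0) + a.0) | ((0 + 0) | 0\{b}) has moves ··a··> q2, ··c··> q3
  q2 = 0 | ((0 + 0) | 0\{b}) has moves (no moves)
  q3 = (0 + 0) | ((0 + 0) | 0\{b}) has moves (no moves)
Coarsest stable partition (strong bisimilarity classes):
  B0 = {p0}
  B1 = {p1}
  B2 = {p2, q2, q3}
  B3 = {q0}
  B4 = {q1}
p0 ∈ B0, q0 ∈ B3 → different blocks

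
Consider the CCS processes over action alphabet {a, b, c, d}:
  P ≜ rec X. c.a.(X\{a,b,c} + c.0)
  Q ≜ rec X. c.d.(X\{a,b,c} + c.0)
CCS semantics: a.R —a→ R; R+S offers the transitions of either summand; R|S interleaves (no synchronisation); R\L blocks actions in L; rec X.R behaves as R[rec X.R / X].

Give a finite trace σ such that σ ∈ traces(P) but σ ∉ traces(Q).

ca

LTS(P): 4 reachable states
  s0 = rec X. c.a.(X\{a,b,c} + c.0) | —c→ s1
  s1 = a.((rec X. c.a.(X\{a,b,c} + c.0))\{a,b,c} + c.0) | —a→ s2
  s2 = (rec X. c.a.(X\{a,b,c} + c.0))\{a,b,c} + c.0 | —c→ s3
  s3 = 0 | deadlocked
LTS(Q): 4 reachable states
  t0 = rec X. c.d.(X\{a,b,c} + c.0) | —c→ t1
  t1 = d.((rec X. c.d.(X\{a,b,c} + c.0))\{a,b,c} + c.0) | —d→ t2
  t2 = (rec X. c.d.(X\{a,b,c} + c.0))\{a,b,c} + c.0 | —c→ t3
  t3 = 0 | deadlocked
Executing ca from P (initial set {s0}):
  step 1 (c): {s1}
  step 2 (a): {s2}
  P completes σ.
Executing ca from Q (initial set {t0}):
  step 1 (c): {t1}
  step 2 (a): ∅ (Q stuck)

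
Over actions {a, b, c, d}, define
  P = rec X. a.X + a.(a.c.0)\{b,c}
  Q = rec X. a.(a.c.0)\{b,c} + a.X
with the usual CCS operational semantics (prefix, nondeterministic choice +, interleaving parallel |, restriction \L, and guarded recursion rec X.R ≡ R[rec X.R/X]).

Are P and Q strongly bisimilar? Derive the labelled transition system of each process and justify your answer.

P ~ Q

P's transition system — 3 states:
  p0 = rec X. a.X + a.(a.c.0)\{b,c} has moves --a--▸ p0, --a--▸ p1
  p1 = (a.c.0)\{b,c} has moves --a--▸ p2
  p2 = (c.0)\{b,c} has moves ·
Q's transition system — 3 states:
  q0 = rec X. a.(a.c.0)\{b,c} + a.X has moves --a--▸ q0, --a--▸ q1
  q1 = (a.c.0)\{b,c} has moves --a--▸ q2
  q2 = (c.0)\{b,c} has moves ·
Bisimilarity quotient blocks:
  B0 = {p0, q0}
  B1 = {p1, q1}
  B2 = {p2, q2}
p0 ∈ B0, q0 ∈ B0 → same block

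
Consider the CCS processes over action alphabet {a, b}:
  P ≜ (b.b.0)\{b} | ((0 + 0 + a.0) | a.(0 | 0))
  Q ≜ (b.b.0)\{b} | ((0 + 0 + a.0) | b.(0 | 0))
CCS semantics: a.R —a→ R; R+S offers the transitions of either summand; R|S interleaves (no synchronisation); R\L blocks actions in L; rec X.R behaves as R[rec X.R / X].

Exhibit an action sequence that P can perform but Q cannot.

P's transition system — 4 states:
  s0 = (b.b.0)\{b} | ((0 + 0 + a.0) | a.(0 | 0)) :: --a--▸ s1, --a--▸ s2
  s1 = (b.b.0)\{b} | ((0 + 0 + a.0) | (0 | 0)) :: --a--▸ s3
  s2 = (b.b.0)\{b} | (0 | a.(0 | 0)) :: --a--▸ s3
  s3 = (b.b.0)\{b} | (0 | (0 | 0)) :: deadlocked
Q's transition system — 4 states:
  t0 = (b.b.0)\{b} | ((0 + 0 + a.0) | b.(0 | 0)) :: --a--▸ t1, --b--▸ t2
  t1 = (b.b.0)\{b} | (0 | b.(0 | 0)) :: --b--▸ t3
  t2 = (b.b.0)\{b} | ((0 + 0 + a.0) | (0 | 0)) :: --a--▸ t3
  t3 = (b.b.0)\{b} | (0 | (0 | 0)) :: deadlocked
Executing aa from P (initial set {s0}):
  after a @ step 1: {s1, s2}
  after a @ step 2: {s3}
  — P admits the full trace.
Executing aa from Q (initial set {t0}):
  after a @ step 1: {t1}
  after a @ step 2: no successor for Q

aa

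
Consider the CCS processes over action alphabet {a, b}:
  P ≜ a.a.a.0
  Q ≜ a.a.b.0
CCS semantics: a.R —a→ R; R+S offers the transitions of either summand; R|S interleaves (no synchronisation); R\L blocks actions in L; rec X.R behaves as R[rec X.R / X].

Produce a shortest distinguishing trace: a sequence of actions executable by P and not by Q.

LTS(P): 4 reachable states
  u0 = a.a.a.0 → ··a··> u1
  u1 = a.a.0 → ··a··> u2
  u2 = a.0 → ··a··> u3
  u3 = 0 → ·
LTS(Q): 4 reachable states
  v0 = a.a.b.0 → ··a··> v1
  v1 = a.b.0 → ··a··> v2
  v2 = b.0 → ··b··> v3
  v3 = 0 → ·
Executing aaa from P (initial set {u0}):
  step 1 (a): {u1}
  step 2 (a): {u2}
  step 3 (a): {u3}
  — P admits the full trace.
Executing aaa from Q (initial set {v0}):
  step 1 (a): {v1}
  step 2 (a): {v2}
  step 3 (a): ∅  — Q cannot continue

aaa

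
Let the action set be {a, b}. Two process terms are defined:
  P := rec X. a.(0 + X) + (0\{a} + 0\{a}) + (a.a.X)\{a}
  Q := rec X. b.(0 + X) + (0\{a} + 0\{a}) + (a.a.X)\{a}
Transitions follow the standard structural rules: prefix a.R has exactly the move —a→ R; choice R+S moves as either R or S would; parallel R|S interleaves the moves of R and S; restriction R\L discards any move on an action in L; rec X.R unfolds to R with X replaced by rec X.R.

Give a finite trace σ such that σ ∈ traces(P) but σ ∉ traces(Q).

LTS(P): 2 reachable states
  m0 = rec X. a.(0 + X) + (0\{a} + 0\{a}) + (a.a.X)\{a} ⊢ —a→ m1
  m1 = 0 + (rec X. a.(0 + X) + (0\{a} + 0\{a}) + (a.a.X)\{a}) ⊢ —a→ m1
LTS(Q): 2 reachable states
  n0 = rec X. b.(0 + X) + (0\{a} + 0\{a}) + (a.a.X)\{a} ⊢ —b→ n1
  n1 = 0 + (rec X. b.(0 + X) + (0\{a} + 0\{a}) + (a.a.X)\{a}) ⊢ —b→ n1
Run σ = ⟨a⟩ on P: start {m0}
  step 1 (a): {m1}
  ✓ P
Run σ = ⟨a⟩ on Q: start {n0}
  step 1 (a): no successor for Q

a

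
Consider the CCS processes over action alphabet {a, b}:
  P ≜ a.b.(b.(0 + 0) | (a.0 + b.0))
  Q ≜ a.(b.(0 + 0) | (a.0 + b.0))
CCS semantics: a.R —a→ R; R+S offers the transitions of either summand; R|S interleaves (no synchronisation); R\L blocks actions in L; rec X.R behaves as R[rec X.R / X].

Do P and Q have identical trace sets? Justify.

NO — witness ⟨abab⟩

P's transition system — 6 states:
  u0 = a.b.(b.(0 + 0) | (a.0 + b.0)) ⊢ -a-> u1
  u1 = b.(b.(0 + 0) | (a.0 + b.0)) ⊢ -b-> u2
  u2 = b.(0 + 0) | (a.0 + b.0) ⊢ -a-> u3, -b-> u3, -b-> u4
  u3 = b.(0 + 0) | 0 ⊢ -b-> u5
  u4 = (0 + 0) | (a.0 + b.0) ⊢ -a-> u5, -b-> u5
  u5 = (0 + 0) | 0 ⊢ deadlocked
Q's transition system — 5 states:
  v0 = a.(b.(0 + 0) | (a.0 + b.0)) ⊢ -a-> v1
  v1 = b.(0 + 0) | (a.0 + b.0) ⊢ -a-> v2, -b-> v2, -b-> v3
  v2 = b.(0 + 0) | 0 ⊢ -b-> v4
  v3 = (0 + 0) | (a.0 + b.0) ⊢ -a-> v4, -b-> v4
  v4 = (0 + 0) | 0 ⊢ deadlocked
Run σ = ⟨abab⟩ on P: start {u0}
  after a @ step 1: {u1}
  after b @ step 2: {u2}
  after a @ step 3: {u3}
  after b @ step 4: {u5}
  P completes σ.
Run σ = ⟨abab⟩ on Q: start {v0}
  after a @ step 1: {v1}
  after b @ step 2: {v2, v3}
  after a @ step 3: {v4}
  after b @ step 4: ∅  — Q cannot continue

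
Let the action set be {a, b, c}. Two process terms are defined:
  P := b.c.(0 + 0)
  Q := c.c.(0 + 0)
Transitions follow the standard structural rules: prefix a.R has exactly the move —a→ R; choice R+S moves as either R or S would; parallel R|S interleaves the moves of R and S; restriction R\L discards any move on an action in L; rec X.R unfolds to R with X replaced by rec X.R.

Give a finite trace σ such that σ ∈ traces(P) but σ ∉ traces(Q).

b

LTS(P): 3 reachable states
  u0 = b.c.(0 + 0) | —b→ u1
  u1 = c.(0 + 0) | —c→ u2
  u2 = 0 + 0 | stopped
LTS(Q): 3 reachable states
  v0 = c.c.(0 + 0) | —c→ v1
  v1 = c.(0 + 0) | —c→ v2
  v2 = 0 + 0 | stopped
Trace ⟨b⟩ through P, begin at {u0}:
  step 1 (b): {u1}
  — P admits the full trace.
Trace ⟨b⟩ through Q, begin at {v0}:
  step 1 (b): no successor for Q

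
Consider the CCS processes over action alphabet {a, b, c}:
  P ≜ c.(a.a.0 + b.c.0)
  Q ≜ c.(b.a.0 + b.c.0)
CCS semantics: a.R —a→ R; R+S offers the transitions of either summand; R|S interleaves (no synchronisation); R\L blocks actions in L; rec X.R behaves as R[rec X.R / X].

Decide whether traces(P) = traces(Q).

P's transition system — 5 states:
  u0 = c.(a.a.0 + b.c.0) | =c=> u1
  u1 = a.a.0 + b.c.0 | =a=> u2, =b=> u3
  u2 = a.0 | =a=> u4
  u3 = c.0 | =c=> u4
  u4 = 0 | deadlocked
Q's transition system — 5 states:
  v0 = c.(b.a.0 + b.c.0) | =c=> v1
  v1 = b.a.0 + b.c.0 | =b=> v2, =b=> v3
  v2 = a.0 | =a=> v4
  v3 = c.0 | =c=> v4
  v4 = 0 | deadlocked
Trace ⟨ca⟩ through P, begin at {u0}:
  step 1 (c): {u1}
  step 2 (a): {u2}
  P completes σ.
Trace ⟨ca⟩ through Q, begin at {v0}:
  step 1 (c): {v1}
  step 2 (a): ∅  — Q cannot continue

trace-distinct — witness ⟨ca⟩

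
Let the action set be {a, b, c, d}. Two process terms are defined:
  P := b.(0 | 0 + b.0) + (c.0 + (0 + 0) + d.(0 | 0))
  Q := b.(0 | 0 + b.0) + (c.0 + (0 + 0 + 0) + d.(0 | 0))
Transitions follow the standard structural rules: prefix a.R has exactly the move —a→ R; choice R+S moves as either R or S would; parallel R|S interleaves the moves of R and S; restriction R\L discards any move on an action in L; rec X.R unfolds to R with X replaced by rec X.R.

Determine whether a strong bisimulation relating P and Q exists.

Reachable graph of P (4 states):
  u0 = b.(0 | 0 + b.0) + (c.0 + (0 + 0) + d.(0 | 0)) ⊢ =b=> u1, =c=> u2, =d=> u3
  u1 = 0 | 0 + b.0 ⊢ =b=> u2
  u2 = 0 ⊢ stopped
  u3 = 0 | 0 ⊢ stopped
Reachable graph of Q (4 states):
  v0 = b.(0 | 0 + b.0) + (c.0 + (0 + 0 + 0) + d.(0 | 0)) ⊢ =b=> v1, =c=> v2, =d=> v3
  v1 = 0 | 0 + b.0 ⊢ =b=> v2
  v2 = 0 ⊢ stopped
  v3 = 0 | 0 ⊢ stopped
Bisimilarity quotient blocks:
  B0 = {u0, v0}
  B1 = {u2, u3, v2, v3}
  B2 = {u1, v1}
u0 ∈ B0, v0 ∈ B0 → same block

YES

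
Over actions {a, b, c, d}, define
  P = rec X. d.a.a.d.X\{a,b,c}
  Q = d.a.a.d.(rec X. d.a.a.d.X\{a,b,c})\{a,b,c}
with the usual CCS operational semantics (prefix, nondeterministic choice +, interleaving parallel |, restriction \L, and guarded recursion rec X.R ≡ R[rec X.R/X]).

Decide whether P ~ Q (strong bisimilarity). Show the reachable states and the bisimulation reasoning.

YES

LTS(P): 6 reachable states
  m0 = rec X. d.a.a.d.X\{a,b,c} → --d--▸ m1
  m1 = a.a.d.(rec X. d.a.a.d.X\{a,b,c})\{a,b,c} → --a--▸ m2
  m2 = a.d.(rec X. d.a.a.d.X\{a,b,c})\{a,b,c} → --a--▸ m3
  m3 = d.(rec X. d.a.a.d.X\{a,b,c})\{a,b,c} → --d--▸ m4
  m4 = (rec X. d.a.a.d.X\{a,b,c})\{a,b,c} → --d--▸ m5
  m5 = (a.a.d.(rec X. d.a.a.d.X\{a,b,c})\{a,b,c})\{a,b,c} → stopped
LTS(Q): 6 reachable states
  n0 = d.a.a.d.(rec X. d.a.a.d.X\{a,b,c})\{a,b,c} → --d--▸ n1
  n1 = a.a.d.(rec X. d.a.a.d.X\{a,b,c})\{a,b,c} → --a--▸ n2
  n2 = a.d.(rec X. d.a.a.d.X\{a,b,c})\{a,b,c} → --a--▸ n3
  n3 = d.(rec X. d.a.a.d.X\{a,b,c})\{a,b,c} → --d--▸ n4
  n4 = (rec X. d.a.a.d.X\{a,b,c})\{a,b,c} → --d--▸ n5
  n5 = (a.a.d.(rec X. d.a.a.d.X\{a,b,c})\{a,b,c})\{a,b,c} → stopped
Bisimilarity quotient blocks:
  B0 = {m0, n0}
  B1 = {m1, n1}
  B2 = {m2, n2}
  B3 = {m3, n3}
  B4 = {m4, n4}
  B5 = {m5, n5}
m0 ∈ B0, n0 ∈ B0 → same block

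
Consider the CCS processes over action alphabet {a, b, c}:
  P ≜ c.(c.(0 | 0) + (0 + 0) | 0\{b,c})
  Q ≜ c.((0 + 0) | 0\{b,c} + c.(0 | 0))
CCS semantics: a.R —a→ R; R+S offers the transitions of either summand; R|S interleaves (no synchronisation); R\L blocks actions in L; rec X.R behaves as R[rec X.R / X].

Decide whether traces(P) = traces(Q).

trace-equivalent

P's transition system — 3 states:
  p0 = c.(c.(0 | 0) + (0 + 0) | 0\{b,c}) → ··c··> p1
  p1 = c.(0 | 0) + (0 + 0) | 0\{b,c} → ··c··> p2
  p2 = 0 | 0 → (no moves)
Q's transition system — 3 states:
  q0 = c.((0 + 0) | 0\{b,c} + c.(0 | 0)) → ··c··> q1
  q1 = (0 + 0) | 0\{b,c} + c.(0 | 0) → ··c··> q2
  q2 = 0 | 0 → (no moves)
Bisimilarity quotient blocks:
  B0 = {p0, q0}
  B1 = {p1, q1}
  B2 = {p2, q2}
p0 ∈ B0, q0 ∈ B0 → same block
Bisimilar ⇒ trace-equivalent.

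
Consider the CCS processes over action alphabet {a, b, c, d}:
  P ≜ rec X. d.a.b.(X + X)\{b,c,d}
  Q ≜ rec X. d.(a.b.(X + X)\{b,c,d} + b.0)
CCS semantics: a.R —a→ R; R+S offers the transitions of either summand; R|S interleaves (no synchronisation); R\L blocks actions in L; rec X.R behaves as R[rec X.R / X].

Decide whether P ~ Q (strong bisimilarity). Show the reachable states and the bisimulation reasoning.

LTS(P): 4 reachable states
  s0 = rec X. d.a.b.(X + X)\{b,c,d} ⊢ ··d··> s1
  s1 = a.b.((rec X. d.a.b.(X + X)\{b,c,d}) + (rec X. d.a.b.(X + X)\{b,c,d}))\{b,c,d} ⊢ ··a··> s2
  s2 = b.((rec X. d.a.b.(X + X)\{b,c,d}) + (rec X. d.a.b.(X + X)\{b,c,d}))\{b,c,d} ⊢ ··b··> s3
  s3 = ((rec X. d.a.b.(X + X)\{b,c,d}) + (rec X. d.a.b.(X + X)\{b,c,d}))\{b,c,d} ⊢ deadlocked
LTS(Q): 5 reachable states
  t0 = rec X. d.(a.b.(X + X)\{b,c,d} + b.0) ⊢ ··d··> t1
  t1 = a.b.((rec X. d.(a.b.(X + X)\{b,c,d} + b.0)) + (rec X. d.(a.b.(X + X)\{b,c,d} + b.0)))\{b,c,d} + b.0 ⊢ ··a··> t2, ··b··> t3
  t2 = b.((rec X. d.(a.b.(X + X)\{b,c,d} + b.0)) + (rec X. d.(a.b.(X + X)\{b,c,d} + b.0)))\{b,c,d} ⊢ ··b··> t4
  t3 = 0 ⊢ deadlocked
  t4 = ((rec X. d.(a.b.(X + X)\{b,c,d} + b.0)) + (rec X. d.(a.b.(X + X)\{b,c,d} + b.0)))\{b,c,d} ⊢ deadlocked
Coarsest stable partition (strong bisimilarity classes):
  B0 = {s0}
  B1 = {s1}
  B2 = {s2, t2}
  B3 = {s3, t3, t4}
  B4 = {t0}
  B5 = {t1}
s0 ∈ B0, t0 ∈ B4 → different blocks

NO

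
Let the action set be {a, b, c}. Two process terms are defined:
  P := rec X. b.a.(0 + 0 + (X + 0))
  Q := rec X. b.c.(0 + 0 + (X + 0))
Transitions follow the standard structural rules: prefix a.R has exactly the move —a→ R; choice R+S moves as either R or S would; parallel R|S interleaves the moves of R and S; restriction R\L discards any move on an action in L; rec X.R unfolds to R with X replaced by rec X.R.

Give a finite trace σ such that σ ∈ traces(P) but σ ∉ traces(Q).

LTS(P): 3 reachable states
  u0 = rec X. b.a.(0 + 0 + (X + 0)) | —b→ u1
  u1 = a.(0 + 0 + ((rec X. b.a.(0 + 0 + (X + 0))) + 0)) | —a→ u2
  u2 = 0 + 0 + ((rec X. b.a.(0 + 0 + (X + 0))) + 0) | —b→ u1
LTS(Q): 3 reachable states
  v0 = rec X. b.c.(0 + 0 + (X + 0)) | —b→ v1
  v1 = c.(0 + 0 + ((rec X. b.c.(0 + 0 + (X + 0))) + 0)) | —c→ v2
  v2 = 0 + 0 + ((rec X. b.c.(0 + 0 + (X + 0))) + 0) | —b→ v1
Trace ⟨ba⟩ through P, begin at {u0}:
  [1] b ⇒ {u1}
  [2] a ⇒ {u2}
  ✓ P
Trace ⟨ba⟩ through Q, begin at {v0}:
  [1] b ⇒ {v1}
  [2] a ⇒ ∅  — Q cannot continue

ba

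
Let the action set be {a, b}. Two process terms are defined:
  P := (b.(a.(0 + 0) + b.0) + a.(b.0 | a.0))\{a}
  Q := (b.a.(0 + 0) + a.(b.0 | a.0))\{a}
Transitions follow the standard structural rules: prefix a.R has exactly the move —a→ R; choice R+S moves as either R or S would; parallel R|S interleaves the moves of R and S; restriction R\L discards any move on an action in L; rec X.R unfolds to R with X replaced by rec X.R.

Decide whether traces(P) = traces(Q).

Reachable graph of P (3 states):
  u0 = (b.(a.(0 + 0) + b.0) + a.(b.0 | a.0))\{a} ⊢ ··b··> u1
  u1 = (a.(0 + 0) + b.0)\{a} ⊢ ··b··> u2
  u2 = 0\{a} ⊢ ·
Reachable graph of Q (2 states):
  v0 = (b.a.(0 + 0) + a.(b.0 | a.0))\{a} ⊢ ··b··> v1
  v1 = (a.(0 + 0))\{a} ⊢ ·
Executing bb from P (initial set {u0}):
  [1] b ⇒ {u1}
  [2] b ⇒ {u2}
  — P admits the full trace.
Executing bb from Q (initial set {v0}):
  [1] b ⇒ {v1}
  [2] b ⇒ ∅ (Q stuck)

trace-distinct — witness ⟨bb⟩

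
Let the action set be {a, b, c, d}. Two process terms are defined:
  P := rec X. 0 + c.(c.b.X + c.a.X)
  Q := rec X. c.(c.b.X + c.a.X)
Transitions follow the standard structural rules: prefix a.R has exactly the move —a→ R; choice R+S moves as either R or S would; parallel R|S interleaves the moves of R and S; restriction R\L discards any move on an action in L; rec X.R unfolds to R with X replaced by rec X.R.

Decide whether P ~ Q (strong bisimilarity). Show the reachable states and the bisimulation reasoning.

Reachable graph of P (4 states):
  s0 = rec X. 0 + c.(c.b.X + c.a.X) → -c-> s1
  s1 = c.b.(rec X. 0 + c.(c.b.X + c.a.X)) + c.a.(rec X. 0 + c.(c.b.X + c.a.X)) → -c-> s2, -c-> s3
  s2 = a.(rec X. 0 + c.(c.b.X + c.a.X)) → -a-> s0
  s3 = b.(rec X. 0 + c.(c.b.X + c.a.X)) → -b-> s0
Reachable graph of Q (4 states):
  t0 = rec X. c.(c.b.X + c.a.X) → -c-> t1
  t1 = c.b.(rec X. c.(c.b.X + c.a.X)) + c.a.(rec X. c.(c.b.X + c.a.X)) → -c-> t2, -c-> t3
  t2 = a.(rec X. c.(c.b.X + c.a.X)) → -a-> t0
  t3 = b.(rec X. c.(c.b.X + c.a.X)) → -b-> t0
Bisimilarity quotient blocks:
  B0 = {s0, t0}
  B1 = {s1, t1}
  B2 = {s2, t2}
  B3 = {s3, t3}
s0 ∈ B0, t0 ∈ B0 → same block

bisimilar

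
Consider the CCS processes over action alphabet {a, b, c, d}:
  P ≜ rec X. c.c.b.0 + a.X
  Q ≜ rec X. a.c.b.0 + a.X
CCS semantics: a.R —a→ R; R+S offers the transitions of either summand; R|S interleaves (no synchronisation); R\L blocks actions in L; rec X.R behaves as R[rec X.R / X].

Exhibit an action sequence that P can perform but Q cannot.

c

Reachable graph of P (4 states):
  p0 = rec X. c.c.b.0 + a.X has moves ··a··> p0, ··c··> p1
  p1 = c.b.0 has moves ··c··> p2
  p2 = b.0 has moves ··b··> p3
  p3 = 0 has moves stopped
Reachable graph of Q (4 states):
  q0 = rec X. a.c.b.0 + a.X has moves ··a··> q0, ··a··> q1
  q1 = c.b.0 has moves ··c··> q2
  q2 = b.0 has moves ··b··> q3
  q3 = 0 has moves stopped
Run σ = ⟨c⟩ on P: start {p0}
  step 1 (c): {p1}
  — P admits the full trace.
Run σ = ⟨c⟩ on Q: start {q0}
  step 1 (c): ∅  — Q cannot continue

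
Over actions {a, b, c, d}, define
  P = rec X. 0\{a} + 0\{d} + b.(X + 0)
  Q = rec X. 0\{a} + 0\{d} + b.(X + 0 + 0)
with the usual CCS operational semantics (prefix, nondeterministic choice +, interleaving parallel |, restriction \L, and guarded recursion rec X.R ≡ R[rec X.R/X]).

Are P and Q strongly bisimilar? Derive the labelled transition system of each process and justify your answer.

LTS(P): 2 reachable states
  s0 = rec X. 0\{a} + 0\{d} + b.(X + 0) → -b-> s1
  s1 = (rec X. 0\{a} + 0\{d} + b.(X + 0)) + 0 → -b-> s1
LTS(Q): 2 reachable states
  t0 = rec X. 0\{a} + 0\{d} + b.(X + 0 + 0) → -b-> t1
  t1 = (rec X. 0\{a} + 0\{d} + b.(X + 0 + 0)) + 0 + 0 → -b-> t1
Partition-refinement fixed point:
  B0 = {s0, s1, t0, t1}
s0 ∈ B0, t0 ∈ B0 → same block

bisimilar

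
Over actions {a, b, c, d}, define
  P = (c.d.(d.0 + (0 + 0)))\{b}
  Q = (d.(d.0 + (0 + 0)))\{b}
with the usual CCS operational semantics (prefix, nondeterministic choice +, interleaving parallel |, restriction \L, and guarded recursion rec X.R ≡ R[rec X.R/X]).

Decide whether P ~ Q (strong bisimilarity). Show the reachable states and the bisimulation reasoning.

LTS(P): 4 reachable states
  u0 = (c.d.(d.0 + (0 + 0)))\{b} ⊢ =c=> u1
  u1 = (d.(d.0 + (0 + 0)))\{b} ⊢ =d=> u2
  u2 = (d.0 + (0 + 0))\{b} ⊢ =d=> u3
  u3 = 0\{b} ⊢ ·
LTS(Q): 3 reachable states
  v0 = (d.(d.0 + (0 + 0)))\{b} ⊢ =d=> v1
  v1 = (d.0 + (0 + 0))\{b} ⊢ =d=> v2
  v2 = 0\{b} ⊢ ·
Partition-refinement fixed point:
  B0 = {u0}
  B1 = {u1, v0}
  B2 = {u2, v1}
  B3 = {u3, v2}
u0 ∈ B0, v0 ∈ B1 → different blocks

P ≁ Q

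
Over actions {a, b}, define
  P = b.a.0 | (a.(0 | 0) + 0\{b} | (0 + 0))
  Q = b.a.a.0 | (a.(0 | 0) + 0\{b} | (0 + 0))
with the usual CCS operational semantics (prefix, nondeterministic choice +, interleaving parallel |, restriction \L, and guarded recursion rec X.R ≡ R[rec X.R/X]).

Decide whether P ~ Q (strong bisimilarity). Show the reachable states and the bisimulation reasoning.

P's transition system — 6 states:
  s0 = b.a.0 | (a.(0 | 0) + 0\{b} | (0 + 0)) :: --a--▸ s1, --b--▸ s2
  s1 = b.a.0 | (0 | 0) :: --b--▸ s3
  s2 = a.0 | (a.(0 | 0) + 0\{b} | (0 + 0)) :: --a--▸ s3, --a--▸ s4
  s3 = a.0 | (0 | 0) :: --a--▸ s5
  s4 = 0 | (a.(0 | 0) + 0\{b} | (0 + 0)) :: --a--▸ s5
  s5 = 0 | (0 | 0) :: (no moves)
Q's transition system — 8 states:
  t0 = b.a.a.0 | (a.(0 | 0) + 0\{b} | (0 + 0)) :: --a--▸ t1, --b--▸ t2
  t1 = b.a.a.0 | (0 | 0) :: --b--▸ t3
  t2 = a.a.0 | (a.(0 | 0) + 0\{b} | (0 + 0)) :: --a--▸ t3, --a--▸ t4
  t3 = a.a.0 | (0 | 0) :: --a--▸ t5
  t4 = a.0 | (a.(0 | 0) + 0\{b} | (0 + 0)) :: --a--▸ t5, --a--▸ t6
  t5 = a.0 | (0 | 0) :: --a--▸ t7
  t6 = 0 | (a.(0 | 0) + 0\{b} | (0 + 0)) :: --a--▸ t7
  t7 = 0 | (0 | 0) :: (no moves)
Bisimilarity quotient blocks:
  B0 = {s0}
  B1 = {s2, t3, t4}
  B2 = {s3, s4, t5, t6}
  B3 = {s5, t7}
  B4 = {s1}
  B5 = {t0}
  B6 = {t2}
  B7 = {t1}
s0 ∈ B0, t0 ∈ B5 → different blocks

NO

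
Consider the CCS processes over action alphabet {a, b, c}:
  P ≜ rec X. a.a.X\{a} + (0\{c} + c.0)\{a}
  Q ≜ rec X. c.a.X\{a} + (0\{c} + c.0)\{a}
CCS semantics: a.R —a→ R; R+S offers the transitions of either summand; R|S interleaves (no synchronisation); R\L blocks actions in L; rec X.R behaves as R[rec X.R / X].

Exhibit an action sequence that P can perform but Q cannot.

Reachable graph of P (5 states):
  p0 = rec X. a.a.X\{a} + (0\{c} + c.0)\{a} ⊢ --a--▸ p1, --c--▸ p2
  p1 = a.(rec X. a.a.X\{a} + (0\{c} + c.0)\{a})\{a} ⊢ --a--▸ p3
  p2 = 0\{a} ⊢ deadlocked
  p3 = (rec X. a.a.X\{a} + (0\{c} + c.0)\{a})\{a} ⊢ --c--▸ p4
  p4 = 0\{a}\{a} ⊢ deadlocked
Reachable graph of Q (6 states):
  q0 = rec X. c.a.X\{a} + (0\{c} + c.0)\{a} ⊢ --c--▸ q1, --c--▸ q2
  q1 = 0\{a} ⊢ deadlocked
  q2 = a.(rec X. c.a.X\{a} + (0\{c} + c.0)\{a})\{a} ⊢ --a--▸ q3
  q3 = (rec X. c.a.X\{a} + (0\{c} + c.0)\{a})\{a} ⊢ --c--▸ q4, --c--▸ q5
  q4 = (a.(rec X. c.a.X\{a} + (0\{c} + c.0)\{a})\{a})\{a} ⊢ deadlocked
  q5 = 0\{a}\{a} ⊢ deadlocked
Executing a from P (initial set {p0}):
  [1] a ⇒ {p1}
  — P admits the full trace.
Executing a from Q (initial set {q0}):
  [1] a ⇒ no successor for Q

a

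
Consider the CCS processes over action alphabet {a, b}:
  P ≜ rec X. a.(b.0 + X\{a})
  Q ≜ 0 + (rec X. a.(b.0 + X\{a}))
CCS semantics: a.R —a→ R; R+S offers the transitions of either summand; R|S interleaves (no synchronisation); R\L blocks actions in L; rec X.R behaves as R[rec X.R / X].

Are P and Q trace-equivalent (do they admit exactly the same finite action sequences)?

Reachable graph of P (3 states):
  p0 = rec X. a.(b.0 + X\{a}) → =a=> p1
  p1 = b.0 + (rec X. a.(b.0 + X\{a}))\{a} → =b=> p2
  p2 = 0 → deadlocked
Reachable graph of Q (3 states):
  q0 = 0 + (rec X. a.(b.0 + X\{a})) → =a=> q1
  q1 = b.0 + (rec X. a.(b.0 + X\{a}))\{a} → =b=> q2
  q2 = 0 → deadlocked
Bisimilarity quotient blocks:
  B0 = {p0, q0}
  B1 = {p1, q1}
  B2 = {p2, q2}
p0 ∈ B0, q0 ∈ B0 → same block
Bisimilar ⇒ trace-equivalent.

YES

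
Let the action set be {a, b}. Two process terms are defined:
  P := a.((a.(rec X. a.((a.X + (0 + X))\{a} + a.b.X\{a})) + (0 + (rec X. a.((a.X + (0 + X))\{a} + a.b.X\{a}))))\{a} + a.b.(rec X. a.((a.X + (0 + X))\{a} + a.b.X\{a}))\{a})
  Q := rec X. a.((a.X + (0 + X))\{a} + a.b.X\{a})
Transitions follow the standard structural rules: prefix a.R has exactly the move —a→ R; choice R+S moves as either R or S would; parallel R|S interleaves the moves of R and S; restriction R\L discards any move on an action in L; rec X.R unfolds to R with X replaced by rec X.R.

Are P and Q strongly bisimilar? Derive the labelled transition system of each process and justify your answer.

P's transition system — 4 states:
  s0 = a.((a.(rec X. a.((a.X + (0 + X))\{a} + a.b.X\{a})) + (0 + (rec X. a.((a.X + (0 + X))\{a} + a.b.X\{a}))))\{a} + a.b.(rec X. a.((a.X + (0 + X))\{a} + a.b.X\{a}))\{a}) :: —a→ s1
  s1 = (a.(rec X. a.((a.X + (0 + X))\{a} + a.b.X\{a})) + (0 + (rec X. a.((a.X + (0 + X))\{a} + a.b.X\{a}))))\{a} + a.b.(rec X. a.((a.X + (0 + X))\{a} + a.b.X\{a}))\{a} :: —a→ s2
  s2 = b.(rec X. a.((a.X + (0 + X))\{a} + a.b.X\{a}))\{a} :: —b→ s3
  s3 = (rec X. a.((a.X + (0 + X))\{a} + a.b.X\{a}))\{a} :: deadlocked
Q's transition system — 4 states:
  t0 = rec X. a.((a.X + (0 + X))\{a} + a.b.X\{a}) :: —a→ t1
  t1 = (a.(rec X. a.((a.X + (0 + X))\{a} + a.b.X\{a})) + (0 + (rec X. a.((a.X + (0 + X))\{a} + a.b.X\{a}))))\{a} + a.b.(rec X. a.((a.X + (0 + X))\{a} + a.b.X\{a}))\{a} :: —a→ t2
  t2 = b.(rec X. a.((a.X + (0 + X))\{a} + a.b.X\{a}))\{a} :: —b→ t3
  t3 = (rec X. a.((a.X + (0 + X))\{a} + a.b.X\{a}))\{a} :: deadlocked
Coarsest stable partition (strong bisimilarity classes):
  B0 = {s0, t0}
  B1 = {s1, t1}
  B2 = {s2, t2}
  B3 = {s3, t3}
s0 ∈ B0, t0 ∈ B0 → same block

P ~ Q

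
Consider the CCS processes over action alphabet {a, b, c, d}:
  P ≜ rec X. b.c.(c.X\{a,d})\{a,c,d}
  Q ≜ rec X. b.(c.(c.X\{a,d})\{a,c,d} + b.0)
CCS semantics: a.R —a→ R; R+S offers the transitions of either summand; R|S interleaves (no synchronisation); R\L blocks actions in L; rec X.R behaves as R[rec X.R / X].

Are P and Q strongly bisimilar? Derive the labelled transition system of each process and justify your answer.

P ≁ Q

LTS(P): 3 reachable states
  u0 = rec X. b.c.(c.X\{a,d})\{a,c,d} has moves =b=> u1
  u1 = c.(c.(rec X. b.c.(c.X\{a,d})\{a,c,d})\{a,d})\{a,c,d} has moves =c=> u2
  u2 = (c.(rec X. b.c.(c.X\{a,d})\{a,c,d})\{a,d})\{a,c,d} has moves ∅
LTS(Q): 4 reachable states
  v0 = rec X. b.(c.(c.X\{a,d})\{a,c,d} + b.0) has moves =b=> v1
  v1 = c.(c.(rec X. b.(c.(c.X\{a,d})\{a,c,d} + b.0))\{a,d})\{a,c,d} + b.0 has moves =b=> v2, =c=> v3
  v2 = 0 has moves ∅
  v3 = (c.(rec X. b.(c.(c.X\{a,d})\{a,c,d} + b.0))\{a,d})\{a,c,d} has moves ∅
Partition-refinement fixed point:
  B0 = {u0}
  B1 = {u1}
  B2 = {u2, v2, v3}
  B3 = {v0}
  B4 = {v1}
u0 ∈ B0, v0 ∈ B3 → different blocks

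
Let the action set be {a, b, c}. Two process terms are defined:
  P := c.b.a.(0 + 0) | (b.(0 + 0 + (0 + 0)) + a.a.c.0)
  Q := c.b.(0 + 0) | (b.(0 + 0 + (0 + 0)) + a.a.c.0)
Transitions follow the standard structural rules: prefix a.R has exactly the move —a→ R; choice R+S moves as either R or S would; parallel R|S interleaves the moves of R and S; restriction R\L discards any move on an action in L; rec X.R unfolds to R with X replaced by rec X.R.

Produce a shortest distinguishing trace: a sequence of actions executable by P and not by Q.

Reachable graph of P (20 states):
  m0 = c.b.a.(0 + 0) | (b.(0 + 0 + (0 + 0)) + a.a.c.0) has moves =a=> m1, =b=> m2, =c=> m3
  m1 = c.b.a.(0 + 0) | a.c.0 has moves =a=> m4, =c=> m5
  m2 = c.b.a.(0 + 0) | (0 + 0 + (0 + 0)) has moves =c=> m6
  m3 = b.a.(0 + 0) | (b.(0 + 0 + (0 + 0)) + a.a.c.0) has moves =a=> m5, =b=> m6, =b=> m7
  m4 = c.b.a.(0 + 0) | c.0 has moves =c=> m8, =c=> m9
  m5 = b.a.(0 + 0) | a.c.0 has moves =a=> m8, =b=> m10
  m6 = b.a.(0 + 0) | (0 + 0 + (0 + 0)) has moves =b=> m11
  m7 = a.(0 + 0) | (b.(0 + 0 + (0 + 0)) + a.a.c.0) has moves =a=> m10, =a=> m12, =b=> m11
  m8 = b.a.(0 + 0) | c.0 has moves =b=> m13, =c=> m14
  m9 = c.b.a.(0 + 0) | 0 has moves =c=> m14
  m10 = a.(0 + 0) | a.c.0 has moves =a=> m13, =a=> m15
  m11 = a.(0 + 0) | (0 + 0 + (0 + 0)) has moves =a=> m16
  m12 = (0 + 0) | (b.(0 + 0 + (0 + 0)) + a.a.c.0) has moves =a=> m15, =b=> m16
  m13 = a.(0 + 0) | c.0 has moves =a=> m17, =c=> m18
  m14 = b.a.(0 + 0) | 0 has moves =b=> m18
  m15 = (0 + 0) | a.c.0 has moves =a=> m17
  m16 = (0 + 0) | (0 + 0 + (0 + 0)) has moves (no moves)
  m17 = (0 + 0) | c.0 has moves =c=> m19
  m18 = a.(0 + 0) | 0 has moves =a=> m19
  m19 = (0 + 0) | 0 has moves (no moves)
Reachable graph of Q (15 states):
  n0 = c.b.(0 + 0) | (b.(0 + 0 + (0 + 0)) + a.a.c.0) has moves =a=> n1, =b=> n2, =c=> n3
  n1 = c.b.(0 + 0) | a.c.0 has moves =a=> n4, =c=> n5
  n2 = c.b.(0 + 0) | (0 + 0 + (0 + 0)) has moves =c=> n6
  n3 = b.(0 + 0) | (b.(0 + 0 + (0 + 0)) + a.a.c.0) has moves =a=> n5, =b=> n6, =b=> n7
  n4 = c.b.(0 + 0) | c.0 has moves =c=> n8, =c=> n9
  n5 = b.(0 + 0) | a.c.0 has moves =a=> n8, =b=> n10
  n6 = b.(0 + 0) | (0 + 0 + (0 + 0)) has moves =b=> n11
  n7 = (0 + 0) | (b.(0 + 0 + (0 + 0)) + a.a.c.0) has moves =a=> n10, =b=> n11
  n8 = b.(0 + 0) | c.0 has moves =b=> n12, =c=> n13
  n9 = c.b.(0 + 0) | 0 has moves =c=> n13
  n10 = (0 + 0) | a.c.0 has moves =a=> n12
  n11 = (0 + 0) | (0 + 0 + (0 + 0)) has moves (no moves)
  n12 = (0 + 0) | c.0 has moves =c=> n14
  n13 = b.(0 + 0) | 0 has moves =b=> n14
  n14 = (0 + 0) | 0 has moves (no moves)
Run σ = ⟨bcba⟩ on P: start {m0}
  after b @ step 1: {m2}
  after c @ step 2: {m6}
  after b @ step 3: {m11}
  after a @ step 4: {m16}
  — P admits the full trace.
Run σ = ⟨bcba⟩ on Q: start {n0}
  after b @ step 1: {n2}
  after c @ step 2: {n6}
  after b @ step 3: {n11}
  after a @ step 4: no successor for Q

bcba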